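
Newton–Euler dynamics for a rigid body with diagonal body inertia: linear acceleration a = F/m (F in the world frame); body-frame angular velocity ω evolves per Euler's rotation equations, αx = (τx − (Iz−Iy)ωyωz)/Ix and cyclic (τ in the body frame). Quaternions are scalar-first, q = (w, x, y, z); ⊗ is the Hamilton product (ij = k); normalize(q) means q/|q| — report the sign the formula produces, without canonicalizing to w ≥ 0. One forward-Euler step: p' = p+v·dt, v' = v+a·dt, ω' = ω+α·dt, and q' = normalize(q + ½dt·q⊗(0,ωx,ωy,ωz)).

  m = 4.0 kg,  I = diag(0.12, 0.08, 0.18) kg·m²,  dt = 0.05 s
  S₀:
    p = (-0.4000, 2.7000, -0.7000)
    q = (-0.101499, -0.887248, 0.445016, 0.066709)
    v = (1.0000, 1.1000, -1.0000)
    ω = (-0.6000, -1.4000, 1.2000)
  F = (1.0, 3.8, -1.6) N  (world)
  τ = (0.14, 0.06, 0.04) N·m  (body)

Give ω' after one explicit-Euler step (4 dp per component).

gyro term ω×Iω = (-0.1680, 0.0432, -0.0336)
(τ − ω×Iω)/I = (2.5667, 0.2100, 0.4089)
ω' = ω + α·dt = (-0.4717, -1.3895, 1.2204)

ω' = (-0.4717, -1.3895, 1.2204)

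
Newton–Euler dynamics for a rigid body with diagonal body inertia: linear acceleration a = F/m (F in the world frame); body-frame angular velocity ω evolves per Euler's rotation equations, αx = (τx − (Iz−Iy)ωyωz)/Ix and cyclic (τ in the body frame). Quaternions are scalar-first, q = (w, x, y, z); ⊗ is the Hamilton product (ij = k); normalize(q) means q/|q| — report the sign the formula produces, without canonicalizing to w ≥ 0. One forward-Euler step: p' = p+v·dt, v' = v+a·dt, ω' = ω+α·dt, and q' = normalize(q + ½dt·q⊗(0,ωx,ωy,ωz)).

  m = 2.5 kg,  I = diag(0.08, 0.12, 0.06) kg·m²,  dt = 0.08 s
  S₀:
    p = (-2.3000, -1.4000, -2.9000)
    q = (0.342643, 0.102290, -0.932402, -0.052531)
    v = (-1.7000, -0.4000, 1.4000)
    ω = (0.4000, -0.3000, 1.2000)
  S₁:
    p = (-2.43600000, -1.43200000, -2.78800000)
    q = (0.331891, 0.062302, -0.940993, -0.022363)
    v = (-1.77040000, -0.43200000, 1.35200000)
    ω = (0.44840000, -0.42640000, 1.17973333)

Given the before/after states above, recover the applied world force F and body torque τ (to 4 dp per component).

F = (-2.2000, -1.0000, -1.5000)
τ = (0.0700, -0.1800, -0.0200)

Δv = v₁−v₀ = (-0.07040000, -0.03200000, -0.04800000)
m·(v₁−v₀)/dt = (-2.2000, -1.0000, -1.5000)
Δω = ω₁−ω₀ = (0.04840000, -0.12640000, -0.02026667)
gyro term ω₀×Iω₀ = (0.0216, 0.0096, -0.0048)
applied torque τ = (0.0700, -0.1800, -0.0200)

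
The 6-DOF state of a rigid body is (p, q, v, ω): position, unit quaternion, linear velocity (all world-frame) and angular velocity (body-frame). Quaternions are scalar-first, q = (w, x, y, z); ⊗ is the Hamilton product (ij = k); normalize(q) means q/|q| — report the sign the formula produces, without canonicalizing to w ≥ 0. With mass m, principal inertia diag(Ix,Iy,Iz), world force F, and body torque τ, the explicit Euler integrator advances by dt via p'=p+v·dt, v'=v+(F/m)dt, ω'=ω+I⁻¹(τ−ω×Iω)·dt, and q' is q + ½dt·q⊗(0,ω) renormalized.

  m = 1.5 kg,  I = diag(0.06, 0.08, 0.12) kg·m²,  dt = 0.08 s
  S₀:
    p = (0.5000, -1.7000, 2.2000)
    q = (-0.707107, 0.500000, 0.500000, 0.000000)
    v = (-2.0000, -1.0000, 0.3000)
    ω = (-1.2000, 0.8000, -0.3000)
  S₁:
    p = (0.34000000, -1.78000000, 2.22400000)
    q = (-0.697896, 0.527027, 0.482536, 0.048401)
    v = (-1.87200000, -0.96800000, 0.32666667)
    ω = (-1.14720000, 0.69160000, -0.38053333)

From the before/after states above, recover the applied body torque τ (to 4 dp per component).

τ = (0.0300, -0.1300, -0.1400)

ω₁ − ω₀ = (0.05280000, -0.10840000, -0.08053333)
ω₀×(Iω₀) = (-0.0096, -0.0216, -0.0192)
τ = I·(Δω/dt) + ω₀×(Iω₀) = (0.0300, -0.1300, -0.1400)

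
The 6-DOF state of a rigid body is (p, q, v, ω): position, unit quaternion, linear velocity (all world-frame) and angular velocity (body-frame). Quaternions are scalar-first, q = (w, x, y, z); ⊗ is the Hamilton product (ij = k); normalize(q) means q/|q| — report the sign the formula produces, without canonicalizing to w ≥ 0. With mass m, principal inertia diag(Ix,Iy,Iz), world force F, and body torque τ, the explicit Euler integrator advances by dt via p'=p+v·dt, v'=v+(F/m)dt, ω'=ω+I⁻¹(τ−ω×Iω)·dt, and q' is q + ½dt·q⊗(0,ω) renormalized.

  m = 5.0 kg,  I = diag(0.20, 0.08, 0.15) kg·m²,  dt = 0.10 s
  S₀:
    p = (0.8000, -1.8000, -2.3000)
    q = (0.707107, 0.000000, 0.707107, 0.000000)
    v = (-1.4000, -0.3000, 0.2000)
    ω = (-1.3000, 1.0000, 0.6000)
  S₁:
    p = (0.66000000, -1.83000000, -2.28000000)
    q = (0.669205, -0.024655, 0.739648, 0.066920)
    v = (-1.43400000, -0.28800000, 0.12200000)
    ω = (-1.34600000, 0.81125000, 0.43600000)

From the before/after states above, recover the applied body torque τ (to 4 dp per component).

ω₁ − ω₀ = (-0.04600000, -0.18875000, -0.16400000)
gyro term ω₀×Iω₀ = (0.0420, -0.0390, 0.1560)
applied torque τ = (-0.0500, -0.1900, -0.0900)

τ = (-0.0500, -0.1900, -0.0900)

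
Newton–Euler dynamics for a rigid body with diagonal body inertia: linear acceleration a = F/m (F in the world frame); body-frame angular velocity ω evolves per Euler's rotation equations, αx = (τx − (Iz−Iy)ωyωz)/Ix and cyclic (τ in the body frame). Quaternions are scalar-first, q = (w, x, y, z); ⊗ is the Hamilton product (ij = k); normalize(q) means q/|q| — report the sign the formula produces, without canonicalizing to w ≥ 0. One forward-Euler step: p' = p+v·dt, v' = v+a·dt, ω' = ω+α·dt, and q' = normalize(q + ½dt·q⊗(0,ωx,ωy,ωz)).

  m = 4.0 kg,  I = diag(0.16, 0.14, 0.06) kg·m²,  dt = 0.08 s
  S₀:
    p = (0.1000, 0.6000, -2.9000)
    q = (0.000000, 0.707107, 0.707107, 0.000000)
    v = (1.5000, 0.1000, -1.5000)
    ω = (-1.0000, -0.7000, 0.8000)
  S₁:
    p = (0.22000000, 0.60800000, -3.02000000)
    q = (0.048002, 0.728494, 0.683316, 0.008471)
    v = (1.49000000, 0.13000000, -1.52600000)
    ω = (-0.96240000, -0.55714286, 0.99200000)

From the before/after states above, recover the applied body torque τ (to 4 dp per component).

τ = (0.1200, 0.1700, 0.1300)

rate change Δω = (0.03760000, 0.14285714, 0.19200000)
applied torque τ = (0.1200, 0.1700, 0.1300)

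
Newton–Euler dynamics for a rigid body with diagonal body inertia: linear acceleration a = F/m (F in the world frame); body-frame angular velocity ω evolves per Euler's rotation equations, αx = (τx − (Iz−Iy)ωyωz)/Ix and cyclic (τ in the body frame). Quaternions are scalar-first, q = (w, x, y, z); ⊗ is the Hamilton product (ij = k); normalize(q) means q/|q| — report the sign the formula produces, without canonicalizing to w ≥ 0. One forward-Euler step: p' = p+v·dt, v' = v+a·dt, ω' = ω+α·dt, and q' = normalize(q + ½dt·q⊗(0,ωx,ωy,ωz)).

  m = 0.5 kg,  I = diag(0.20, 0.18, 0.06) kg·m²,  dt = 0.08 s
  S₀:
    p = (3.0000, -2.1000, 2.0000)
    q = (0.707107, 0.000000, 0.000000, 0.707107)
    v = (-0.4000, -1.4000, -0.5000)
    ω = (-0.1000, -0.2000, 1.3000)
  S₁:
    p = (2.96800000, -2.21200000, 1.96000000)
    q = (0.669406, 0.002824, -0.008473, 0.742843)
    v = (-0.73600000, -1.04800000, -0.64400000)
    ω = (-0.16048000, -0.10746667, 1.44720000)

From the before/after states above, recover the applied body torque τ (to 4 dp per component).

τ = (-0.1200, 0.1900, 0.1100)

ω₁ − ω₀ = (-0.06048000, 0.09253333, 0.14720000)
gyro term ω₀×Iω₀ = (0.0312, -0.0182, -0.0004)
I·α + gyro = (-0.1200, 0.1900, 0.1100)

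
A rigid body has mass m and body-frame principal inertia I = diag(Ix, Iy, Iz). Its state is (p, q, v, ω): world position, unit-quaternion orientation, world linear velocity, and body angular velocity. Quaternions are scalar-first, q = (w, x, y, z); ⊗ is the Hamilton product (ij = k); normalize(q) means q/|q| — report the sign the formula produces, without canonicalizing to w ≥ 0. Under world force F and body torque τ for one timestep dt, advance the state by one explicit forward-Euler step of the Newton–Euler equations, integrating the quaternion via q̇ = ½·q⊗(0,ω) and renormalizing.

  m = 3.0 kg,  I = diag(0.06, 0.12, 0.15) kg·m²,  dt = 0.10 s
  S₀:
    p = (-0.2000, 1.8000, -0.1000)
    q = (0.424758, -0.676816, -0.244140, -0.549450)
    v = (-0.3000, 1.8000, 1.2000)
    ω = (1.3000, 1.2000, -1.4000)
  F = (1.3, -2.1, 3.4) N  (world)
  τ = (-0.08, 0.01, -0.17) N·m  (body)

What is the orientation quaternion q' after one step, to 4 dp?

q' = (0.4421, -0.5954, -0.2998, -0.6001)

Hamilton product q⊗(0,ω) = (0.4035988, 1.5533214, -1.1521178, -1.0894584)
updated quaternion q' = (0.4421, -0.5954, -0.2998, -0.6001)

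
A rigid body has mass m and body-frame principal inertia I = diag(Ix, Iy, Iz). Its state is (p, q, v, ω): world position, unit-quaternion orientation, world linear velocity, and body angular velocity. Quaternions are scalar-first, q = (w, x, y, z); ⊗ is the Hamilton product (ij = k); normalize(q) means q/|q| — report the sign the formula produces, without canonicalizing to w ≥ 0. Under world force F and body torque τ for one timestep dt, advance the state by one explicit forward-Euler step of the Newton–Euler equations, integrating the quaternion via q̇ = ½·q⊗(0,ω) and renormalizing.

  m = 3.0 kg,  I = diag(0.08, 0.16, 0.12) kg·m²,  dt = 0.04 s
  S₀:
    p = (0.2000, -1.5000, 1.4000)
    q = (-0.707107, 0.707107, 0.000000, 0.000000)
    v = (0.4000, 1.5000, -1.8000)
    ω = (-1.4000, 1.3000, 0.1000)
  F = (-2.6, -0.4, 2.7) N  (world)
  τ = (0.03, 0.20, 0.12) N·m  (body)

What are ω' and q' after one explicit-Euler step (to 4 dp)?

ω' = (-1.3824, 1.3486, 0.1885)
q' = (-0.6868, 0.7264, -0.0198, 0.0170)

precession coupling ω×(Iω) = (-0.0052, 0.0056, -0.1456)
angular accel α = (0.4400, 1.2150, 2.2133)
ω' = ω + α·dt = (-1.3824, 1.3486, 0.1885)
q⊗(0,ω) = (0.9899498, 0.9899498, -0.9899498, 0.8485284)
q' = normalize(q + ½dt·q⊗(0,ω)) = (-0.6868, 0.7264, -0.0198, 0.0170)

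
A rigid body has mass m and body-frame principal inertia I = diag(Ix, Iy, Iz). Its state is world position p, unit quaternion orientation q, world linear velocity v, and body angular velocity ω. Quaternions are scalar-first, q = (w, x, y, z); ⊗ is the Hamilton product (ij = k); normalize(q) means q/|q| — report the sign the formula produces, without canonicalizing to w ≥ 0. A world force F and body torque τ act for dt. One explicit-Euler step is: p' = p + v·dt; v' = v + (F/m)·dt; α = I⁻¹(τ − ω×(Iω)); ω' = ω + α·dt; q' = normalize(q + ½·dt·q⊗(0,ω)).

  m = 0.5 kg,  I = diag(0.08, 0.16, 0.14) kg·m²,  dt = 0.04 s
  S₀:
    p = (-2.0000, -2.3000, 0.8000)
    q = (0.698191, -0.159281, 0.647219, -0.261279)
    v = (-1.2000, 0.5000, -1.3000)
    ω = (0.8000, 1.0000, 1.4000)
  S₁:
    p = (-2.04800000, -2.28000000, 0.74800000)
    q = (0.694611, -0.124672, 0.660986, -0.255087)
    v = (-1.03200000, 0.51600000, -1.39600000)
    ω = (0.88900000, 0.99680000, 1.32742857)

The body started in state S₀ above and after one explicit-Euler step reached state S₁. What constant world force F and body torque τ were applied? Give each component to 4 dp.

F = (2.1000, 0.2000, -1.2000)
τ = (0.1500, -0.0800, -0.1900)

ω₁ − ω₀ = (0.08900000, -0.00320000, -0.07257143)
ω₀×(Iω₀) = (-0.0280, -0.0672, 0.0640)
I·α + gyro = (0.1500, -0.0800, -0.1900)
v₁ − v₀ = (0.16800000, 0.01600000, -0.09600000)
m·(v₁−v₀)/dt = (2.1000, 0.2000, -1.2000)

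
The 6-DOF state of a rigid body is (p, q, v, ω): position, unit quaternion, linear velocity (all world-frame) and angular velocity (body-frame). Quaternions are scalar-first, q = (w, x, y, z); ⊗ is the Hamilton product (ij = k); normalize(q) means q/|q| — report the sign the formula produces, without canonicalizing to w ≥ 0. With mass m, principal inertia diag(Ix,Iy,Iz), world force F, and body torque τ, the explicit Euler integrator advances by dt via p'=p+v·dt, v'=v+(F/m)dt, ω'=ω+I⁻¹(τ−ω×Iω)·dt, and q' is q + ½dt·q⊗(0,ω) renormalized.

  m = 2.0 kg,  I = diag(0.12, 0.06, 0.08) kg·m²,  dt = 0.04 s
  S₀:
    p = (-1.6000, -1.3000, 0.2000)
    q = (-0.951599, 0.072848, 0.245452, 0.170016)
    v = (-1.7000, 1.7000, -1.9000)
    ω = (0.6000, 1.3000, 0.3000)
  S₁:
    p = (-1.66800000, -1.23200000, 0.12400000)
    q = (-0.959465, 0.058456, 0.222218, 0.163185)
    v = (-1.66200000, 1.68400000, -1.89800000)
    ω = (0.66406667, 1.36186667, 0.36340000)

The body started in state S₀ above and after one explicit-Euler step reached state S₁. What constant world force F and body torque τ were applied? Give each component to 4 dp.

F = (1.9000, -0.8000, 0.1000)
τ = (0.2000, 0.1000, 0.0800)

rate change Δω = (0.06406667, 0.06186667, 0.06340000)
τ = I·(Δω/dt) + ω₀×(Iω₀) = (0.2000, 0.1000, 0.0800)
v₁ − v₀ = (0.03800000, -0.01600000, 0.00200000)
m·(v₁−v₀)/dt = (1.9000, -0.8000, 0.1000)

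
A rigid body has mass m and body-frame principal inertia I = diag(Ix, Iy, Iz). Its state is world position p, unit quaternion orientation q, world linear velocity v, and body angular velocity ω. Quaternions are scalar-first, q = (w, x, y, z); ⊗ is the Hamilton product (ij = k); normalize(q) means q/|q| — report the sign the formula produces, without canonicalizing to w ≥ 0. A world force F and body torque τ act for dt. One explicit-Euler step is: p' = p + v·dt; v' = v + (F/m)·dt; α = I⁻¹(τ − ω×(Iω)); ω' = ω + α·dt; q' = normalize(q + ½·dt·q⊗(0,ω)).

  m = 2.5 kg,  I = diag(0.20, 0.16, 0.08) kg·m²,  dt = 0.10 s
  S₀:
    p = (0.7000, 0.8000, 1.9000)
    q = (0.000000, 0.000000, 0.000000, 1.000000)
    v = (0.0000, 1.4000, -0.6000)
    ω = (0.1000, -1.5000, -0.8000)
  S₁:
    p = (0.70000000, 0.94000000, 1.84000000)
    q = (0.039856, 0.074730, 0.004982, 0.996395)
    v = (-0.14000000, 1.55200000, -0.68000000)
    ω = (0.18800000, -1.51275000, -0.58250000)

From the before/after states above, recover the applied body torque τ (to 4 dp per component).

Δω = ω₁−ω₀ = (0.08800000, -0.01275000, 0.21750000)
precession coupling = (-0.0960, -0.0096, 0.0060)
τ = I·(Δω/dt) + ω₀×(Iω₀) = (0.0800, -0.0300, 0.1800)

τ = (0.0800, -0.0300, 0.1800)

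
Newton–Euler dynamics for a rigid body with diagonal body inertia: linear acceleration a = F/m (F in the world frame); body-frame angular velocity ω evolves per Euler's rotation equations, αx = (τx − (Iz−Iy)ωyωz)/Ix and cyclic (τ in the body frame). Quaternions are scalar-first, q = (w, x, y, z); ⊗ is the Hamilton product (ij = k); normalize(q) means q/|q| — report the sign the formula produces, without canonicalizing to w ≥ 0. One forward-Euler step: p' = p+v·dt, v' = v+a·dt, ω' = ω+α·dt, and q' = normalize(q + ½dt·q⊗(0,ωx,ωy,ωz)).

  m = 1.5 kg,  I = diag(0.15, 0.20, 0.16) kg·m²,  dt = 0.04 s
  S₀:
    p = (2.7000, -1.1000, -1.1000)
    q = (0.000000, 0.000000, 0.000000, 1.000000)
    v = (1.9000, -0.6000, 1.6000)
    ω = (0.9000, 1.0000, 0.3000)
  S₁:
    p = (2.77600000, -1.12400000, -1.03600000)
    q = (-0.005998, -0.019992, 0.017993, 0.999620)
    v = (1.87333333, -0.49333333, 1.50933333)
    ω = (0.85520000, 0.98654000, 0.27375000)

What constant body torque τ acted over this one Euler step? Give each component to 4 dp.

Δω = ω₁−ω₀ = (-0.04480000, -0.01346000, -0.02625000)
gyro term ω₀×Iω₀ = (-0.0120, -0.0027, 0.0450)
applied torque τ = (-0.1800, -0.0700, -0.0600)

τ = (-0.1800, -0.0700, -0.0600)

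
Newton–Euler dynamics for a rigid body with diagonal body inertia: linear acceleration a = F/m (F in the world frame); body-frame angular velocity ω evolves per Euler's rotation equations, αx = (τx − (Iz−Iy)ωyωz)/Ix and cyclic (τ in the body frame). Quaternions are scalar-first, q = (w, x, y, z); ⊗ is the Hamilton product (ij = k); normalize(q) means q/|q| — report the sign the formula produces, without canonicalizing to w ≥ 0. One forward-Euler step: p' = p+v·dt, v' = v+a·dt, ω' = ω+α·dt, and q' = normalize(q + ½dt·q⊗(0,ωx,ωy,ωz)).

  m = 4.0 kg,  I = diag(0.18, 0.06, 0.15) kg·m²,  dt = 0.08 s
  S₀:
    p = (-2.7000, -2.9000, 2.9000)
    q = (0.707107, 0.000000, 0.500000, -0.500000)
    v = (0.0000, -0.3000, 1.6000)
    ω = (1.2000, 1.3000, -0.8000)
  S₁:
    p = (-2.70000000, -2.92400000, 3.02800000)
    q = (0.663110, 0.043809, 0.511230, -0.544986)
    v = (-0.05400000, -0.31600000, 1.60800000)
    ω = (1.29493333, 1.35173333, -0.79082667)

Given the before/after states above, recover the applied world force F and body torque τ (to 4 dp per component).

F = (-2.7000, -0.8000, 0.4000)
τ = (0.1200, 0.0100, -0.1700)

Δω = ω₁−ω₀ = (0.09493333, 0.05173333, 0.00917333)
ω₀×(Iω₀) = (-0.0936, -0.0288, -0.1872)
I·α + gyro = (0.1200, 0.0100, -0.1700)
Δv = v₁−v₀ = (-0.05400000, -0.01600000, 0.00800000)
F = m·Δv/dt = (-2.7000, -0.8000, 0.4000)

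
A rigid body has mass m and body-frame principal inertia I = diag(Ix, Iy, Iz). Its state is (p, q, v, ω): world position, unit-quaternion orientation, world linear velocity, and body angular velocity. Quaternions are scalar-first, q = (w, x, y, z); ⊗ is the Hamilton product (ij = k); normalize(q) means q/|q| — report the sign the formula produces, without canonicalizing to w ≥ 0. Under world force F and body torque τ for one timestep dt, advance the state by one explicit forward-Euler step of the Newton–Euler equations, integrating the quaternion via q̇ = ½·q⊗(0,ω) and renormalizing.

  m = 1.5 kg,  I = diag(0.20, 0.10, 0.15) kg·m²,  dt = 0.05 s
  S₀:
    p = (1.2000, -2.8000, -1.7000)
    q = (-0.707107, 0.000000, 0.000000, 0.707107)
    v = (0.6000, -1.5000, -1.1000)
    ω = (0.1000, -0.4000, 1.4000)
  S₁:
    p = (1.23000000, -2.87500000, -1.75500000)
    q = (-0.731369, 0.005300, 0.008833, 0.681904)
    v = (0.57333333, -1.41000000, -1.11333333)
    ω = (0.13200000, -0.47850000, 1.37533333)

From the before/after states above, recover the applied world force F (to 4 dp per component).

v₁ − v₀ = (-0.02666667, 0.09000000, -0.01333333)
F = m·Δv/dt = (-0.8000, 2.7000, -0.4000)

F = (-0.8000, 2.7000, -0.4000)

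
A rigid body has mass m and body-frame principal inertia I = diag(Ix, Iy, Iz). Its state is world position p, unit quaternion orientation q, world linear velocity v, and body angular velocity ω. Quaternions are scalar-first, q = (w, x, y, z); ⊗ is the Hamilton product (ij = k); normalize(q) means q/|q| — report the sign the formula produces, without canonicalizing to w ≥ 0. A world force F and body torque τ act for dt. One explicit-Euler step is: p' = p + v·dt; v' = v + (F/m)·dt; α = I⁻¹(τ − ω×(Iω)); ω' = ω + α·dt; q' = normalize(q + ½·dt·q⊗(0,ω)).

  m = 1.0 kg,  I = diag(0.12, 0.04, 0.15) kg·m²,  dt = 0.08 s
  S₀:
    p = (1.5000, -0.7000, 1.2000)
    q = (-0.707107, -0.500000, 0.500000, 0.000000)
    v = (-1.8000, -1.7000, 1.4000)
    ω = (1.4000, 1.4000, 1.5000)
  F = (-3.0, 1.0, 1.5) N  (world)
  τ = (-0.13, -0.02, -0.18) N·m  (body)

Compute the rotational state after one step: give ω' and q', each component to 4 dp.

angular accel α = (-3.0083, 1.0750, -0.1547)
new body rate ω' = (1.1593, 1.4860, 1.4876)
q⊗(0,ω) = (0.0000000, -0.2399498, -0.2399498, -2.4606605)
q + ½dt·q⊗(0,ω), renormalized = (-0.7036, -0.5071, 0.4880, -0.0979)

ω' = (1.1593, 1.4860, 1.4876)
q' = (-0.7036, -0.5071, 0.4880, -0.0979)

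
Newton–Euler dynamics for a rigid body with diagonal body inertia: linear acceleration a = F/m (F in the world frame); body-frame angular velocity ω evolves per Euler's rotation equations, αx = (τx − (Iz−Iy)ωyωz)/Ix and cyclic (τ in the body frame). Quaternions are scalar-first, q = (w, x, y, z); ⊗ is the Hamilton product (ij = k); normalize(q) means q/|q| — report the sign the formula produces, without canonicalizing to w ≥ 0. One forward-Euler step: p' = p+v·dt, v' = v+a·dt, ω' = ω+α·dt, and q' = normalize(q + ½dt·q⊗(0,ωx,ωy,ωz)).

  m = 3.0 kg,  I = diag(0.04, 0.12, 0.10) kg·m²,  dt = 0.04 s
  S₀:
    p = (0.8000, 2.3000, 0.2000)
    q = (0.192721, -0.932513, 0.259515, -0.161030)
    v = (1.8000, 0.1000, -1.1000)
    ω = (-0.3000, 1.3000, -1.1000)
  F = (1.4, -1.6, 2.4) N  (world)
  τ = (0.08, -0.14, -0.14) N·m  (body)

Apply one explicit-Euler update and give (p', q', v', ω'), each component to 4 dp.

p' = (0.8720, 2.3040, 0.1560)
q' = (0.1767, -0.9346, 0.2448, -0.1878)
v' = (1.8187, 0.0787, -1.0680)
ω' = (-0.2486, 1.2599, -1.1435)

linear accel F/m = (0.4667, -0.5333, 0.8000)
p' = p + v·dt = (0.8720, 2.3040, 0.1560)
new velocity v' = (1.8187, 0.0787, -1.0680)
α = I⁻¹(τ − ω×Iω) = (1.2850, -1.0017, -1.0880)
ω' = ω + α·dt = (-0.2486, 1.2599, -1.1435)
2q̇ = q⊗(0,ω) = (-0.7942564, -0.1339438, -0.7269180, -1.3464055)
q + ½dt·q⊗(0,ω), renormalized = (0.1767, -0.9346, 0.2448, -0.1878)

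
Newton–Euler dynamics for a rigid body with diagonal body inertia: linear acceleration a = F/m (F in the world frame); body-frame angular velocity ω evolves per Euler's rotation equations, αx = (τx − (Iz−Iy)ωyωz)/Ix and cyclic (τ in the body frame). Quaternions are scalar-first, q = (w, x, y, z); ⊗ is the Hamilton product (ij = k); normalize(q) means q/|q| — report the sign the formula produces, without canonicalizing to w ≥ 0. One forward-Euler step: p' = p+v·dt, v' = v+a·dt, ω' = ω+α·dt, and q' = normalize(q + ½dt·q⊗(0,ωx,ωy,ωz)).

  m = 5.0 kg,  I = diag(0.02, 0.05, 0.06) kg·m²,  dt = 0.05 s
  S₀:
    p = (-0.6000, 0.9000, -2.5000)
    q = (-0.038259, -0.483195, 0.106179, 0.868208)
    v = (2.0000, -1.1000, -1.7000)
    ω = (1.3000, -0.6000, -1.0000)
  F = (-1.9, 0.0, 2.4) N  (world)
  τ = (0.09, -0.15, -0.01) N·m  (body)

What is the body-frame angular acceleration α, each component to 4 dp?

α = (4.2000, -4.0400, 0.2233)

gyro term ω×Iω = (0.0060, 0.0520, -0.0234)
angular accel α = (4.2000, -4.0400, 0.2233)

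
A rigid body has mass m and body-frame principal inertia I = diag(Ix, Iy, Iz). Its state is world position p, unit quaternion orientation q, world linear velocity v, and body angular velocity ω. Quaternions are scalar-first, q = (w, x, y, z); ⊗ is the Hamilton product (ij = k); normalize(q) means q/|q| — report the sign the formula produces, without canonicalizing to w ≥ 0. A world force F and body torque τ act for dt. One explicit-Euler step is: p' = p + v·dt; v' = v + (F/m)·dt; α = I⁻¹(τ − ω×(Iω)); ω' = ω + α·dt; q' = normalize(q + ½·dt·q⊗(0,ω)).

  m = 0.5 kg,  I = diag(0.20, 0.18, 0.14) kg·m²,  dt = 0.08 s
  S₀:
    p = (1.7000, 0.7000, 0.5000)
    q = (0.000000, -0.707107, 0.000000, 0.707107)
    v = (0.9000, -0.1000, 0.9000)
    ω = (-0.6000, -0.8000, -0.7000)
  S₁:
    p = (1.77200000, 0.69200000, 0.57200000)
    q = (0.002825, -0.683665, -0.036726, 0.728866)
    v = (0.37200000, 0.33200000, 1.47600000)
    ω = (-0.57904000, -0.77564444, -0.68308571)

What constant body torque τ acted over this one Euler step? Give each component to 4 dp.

τ = (0.0300, 0.0800, 0.0200)

ω₁ − ω₀ = (0.02096000, 0.02435556, 0.01691429)
precession coupling = (-0.0224, 0.0252, -0.0096)
τ = I·(Δω/dt) + ω₀×(Iω₀) = (0.0300, 0.0800, 0.0200)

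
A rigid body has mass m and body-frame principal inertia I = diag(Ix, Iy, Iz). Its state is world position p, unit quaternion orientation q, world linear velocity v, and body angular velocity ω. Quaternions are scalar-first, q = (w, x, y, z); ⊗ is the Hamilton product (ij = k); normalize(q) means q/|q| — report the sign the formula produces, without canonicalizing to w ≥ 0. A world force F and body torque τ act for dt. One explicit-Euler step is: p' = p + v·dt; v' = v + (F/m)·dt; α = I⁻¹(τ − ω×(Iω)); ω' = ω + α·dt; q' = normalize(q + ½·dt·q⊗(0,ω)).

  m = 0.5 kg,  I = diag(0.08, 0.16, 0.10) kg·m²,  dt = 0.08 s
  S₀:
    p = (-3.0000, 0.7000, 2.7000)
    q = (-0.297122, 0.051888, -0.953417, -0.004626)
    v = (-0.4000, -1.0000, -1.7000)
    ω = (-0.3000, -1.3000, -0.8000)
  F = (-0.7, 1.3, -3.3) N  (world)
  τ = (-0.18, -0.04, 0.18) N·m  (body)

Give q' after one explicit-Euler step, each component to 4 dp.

q' = (-0.3456, 0.0856, -0.9344, -0.0092)

2q̇ = q⊗(0,ω) = (-1.2275765, 0.8458564, 0.4291568, -0.1157819)
q + ½dt·q⊗(0,ω), renormalized = (-0.3456, 0.0856, -0.9344, -0.0092)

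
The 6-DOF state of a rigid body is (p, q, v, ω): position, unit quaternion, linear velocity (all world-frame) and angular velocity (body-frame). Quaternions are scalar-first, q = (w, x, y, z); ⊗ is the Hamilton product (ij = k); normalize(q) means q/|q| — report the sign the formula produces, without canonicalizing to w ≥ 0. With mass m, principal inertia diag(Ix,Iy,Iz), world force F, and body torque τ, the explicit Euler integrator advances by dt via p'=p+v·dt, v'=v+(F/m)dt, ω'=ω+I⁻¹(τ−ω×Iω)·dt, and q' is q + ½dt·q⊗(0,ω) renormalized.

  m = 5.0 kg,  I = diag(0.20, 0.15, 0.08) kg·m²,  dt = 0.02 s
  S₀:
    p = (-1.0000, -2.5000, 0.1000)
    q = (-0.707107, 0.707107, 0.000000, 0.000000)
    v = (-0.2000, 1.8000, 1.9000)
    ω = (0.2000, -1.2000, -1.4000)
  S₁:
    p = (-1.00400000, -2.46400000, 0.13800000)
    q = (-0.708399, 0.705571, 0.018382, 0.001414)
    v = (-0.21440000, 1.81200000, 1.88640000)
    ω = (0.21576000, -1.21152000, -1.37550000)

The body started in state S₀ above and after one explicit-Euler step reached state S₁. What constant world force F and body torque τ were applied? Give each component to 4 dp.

velocity change Δv = (-0.01440000, 0.01200000, -0.01360000)
F = m·Δv/dt = (-3.6000, 3.0000, -3.4000)
Δω = ω₁−ω₀ = (0.01576000, -0.01152000, 0.02450000)
gyro term ω₀×Iω₀ = (-0.1176, -0.0336, 0.0120)
τ = I·(Δω/dt) + ω₀×(Iω₀) = (0.0400, -0.1200, 0.1100)

F = (-3.6000, 3.0000, -3.4000)
τ = (0.0400, -0.1200, 0.1100)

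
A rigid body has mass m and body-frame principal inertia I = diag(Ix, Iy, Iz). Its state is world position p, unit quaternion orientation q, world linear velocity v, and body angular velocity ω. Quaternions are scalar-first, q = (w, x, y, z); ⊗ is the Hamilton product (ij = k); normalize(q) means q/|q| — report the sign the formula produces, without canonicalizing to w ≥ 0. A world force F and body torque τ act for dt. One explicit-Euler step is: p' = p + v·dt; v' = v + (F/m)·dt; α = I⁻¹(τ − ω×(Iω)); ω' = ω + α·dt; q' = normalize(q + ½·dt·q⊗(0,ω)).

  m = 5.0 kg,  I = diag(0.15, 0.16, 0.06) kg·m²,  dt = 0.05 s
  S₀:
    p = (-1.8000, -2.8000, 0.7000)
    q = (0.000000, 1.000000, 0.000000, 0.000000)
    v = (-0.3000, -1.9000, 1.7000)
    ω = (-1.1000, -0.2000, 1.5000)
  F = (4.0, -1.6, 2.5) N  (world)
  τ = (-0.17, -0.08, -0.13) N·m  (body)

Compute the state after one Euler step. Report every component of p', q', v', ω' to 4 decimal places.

p' = (-1.8150, -2.8950, 0.7850)
q' = (0.0275, 0.9989, -0.0375, -0.0050)
v' = (-0.2600, -1.9160, 1.7250)
ω' = (-1.1667, -0.1786, 1.3898)

precession coupling ω×(Iω) = (0.0300, -0.1485, 0.0022)
angular accel α = (-1.3333, 0.4281, -2.2033)
new body rate ω' = (-1.1667, -0.1786, 1.3898)
q⊗(0,ω) = (1.1000000, 0.0000000, -1.5000000, -0.2000000)
q' = normalize(q + ½dt·q⊗(0,ω)) = (0.0275, 0.9989, -0.0375, -0.0050)
p' = p + v·dt = (-1.8150, -2.8950, 0.7850)
v + (F/m)dt = (-0.2600, -1.9160, 1.7250)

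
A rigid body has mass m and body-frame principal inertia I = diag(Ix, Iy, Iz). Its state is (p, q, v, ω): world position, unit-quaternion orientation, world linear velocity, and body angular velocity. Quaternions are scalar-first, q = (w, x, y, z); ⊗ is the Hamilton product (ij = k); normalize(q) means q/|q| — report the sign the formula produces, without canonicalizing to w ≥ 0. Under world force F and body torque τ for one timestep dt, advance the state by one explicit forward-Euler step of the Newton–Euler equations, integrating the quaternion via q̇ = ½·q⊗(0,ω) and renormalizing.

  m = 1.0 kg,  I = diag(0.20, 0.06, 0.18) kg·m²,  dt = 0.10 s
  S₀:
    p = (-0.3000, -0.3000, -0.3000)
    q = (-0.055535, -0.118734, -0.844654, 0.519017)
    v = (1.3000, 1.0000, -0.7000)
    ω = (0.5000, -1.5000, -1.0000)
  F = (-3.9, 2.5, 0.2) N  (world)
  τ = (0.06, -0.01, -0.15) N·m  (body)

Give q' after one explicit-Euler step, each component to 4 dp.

q⊗(0,ω) = (-0.6885970, 1.5954120, 0.2240770, 0.6559630)
q + ½dt·q⊗(0,ω), renormalized = (-0.0896, -0.0388, -0.8298, 0.5494)

q' = (-0.0896, -0.0388, -0.8298, 0.5494)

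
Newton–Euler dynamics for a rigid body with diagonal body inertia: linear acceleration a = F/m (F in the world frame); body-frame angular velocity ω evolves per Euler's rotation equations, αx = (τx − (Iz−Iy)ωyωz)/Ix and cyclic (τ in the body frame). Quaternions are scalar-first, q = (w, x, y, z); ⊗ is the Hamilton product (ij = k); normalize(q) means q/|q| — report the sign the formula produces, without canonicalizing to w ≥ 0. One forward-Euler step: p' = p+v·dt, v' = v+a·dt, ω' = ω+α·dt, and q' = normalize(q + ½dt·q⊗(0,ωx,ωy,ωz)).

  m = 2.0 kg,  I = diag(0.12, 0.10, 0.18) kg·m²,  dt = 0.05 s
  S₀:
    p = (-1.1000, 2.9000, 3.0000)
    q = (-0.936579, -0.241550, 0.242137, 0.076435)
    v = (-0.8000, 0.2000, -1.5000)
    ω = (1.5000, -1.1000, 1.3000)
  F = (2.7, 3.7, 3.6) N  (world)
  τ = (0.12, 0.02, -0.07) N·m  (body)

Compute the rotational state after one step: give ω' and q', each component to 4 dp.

ω' = (1.5977, -1.0315, 1.2714)
q' = (-0.9219, -0.2663, 0.2782, 0.0435)

ω×(Iω) gyroscopic = (-0.1144, -0.1170, 0.0330)
α = I⁻¹(τ − ω×Iω) = (1.9533, 1.3700, -0.5722)
ω' = ω + α·dt = (1.5977, -1.0315, 1.2714)
2q̇ = q⊗(0,ω) = (0.5293102, -1.0060119, 1.4589044, -1.3150532)
q' = normalize(q + ½dt·q⊗(0,ω)) = (-0.9219, -0.2663, 0.2782, 0.0435)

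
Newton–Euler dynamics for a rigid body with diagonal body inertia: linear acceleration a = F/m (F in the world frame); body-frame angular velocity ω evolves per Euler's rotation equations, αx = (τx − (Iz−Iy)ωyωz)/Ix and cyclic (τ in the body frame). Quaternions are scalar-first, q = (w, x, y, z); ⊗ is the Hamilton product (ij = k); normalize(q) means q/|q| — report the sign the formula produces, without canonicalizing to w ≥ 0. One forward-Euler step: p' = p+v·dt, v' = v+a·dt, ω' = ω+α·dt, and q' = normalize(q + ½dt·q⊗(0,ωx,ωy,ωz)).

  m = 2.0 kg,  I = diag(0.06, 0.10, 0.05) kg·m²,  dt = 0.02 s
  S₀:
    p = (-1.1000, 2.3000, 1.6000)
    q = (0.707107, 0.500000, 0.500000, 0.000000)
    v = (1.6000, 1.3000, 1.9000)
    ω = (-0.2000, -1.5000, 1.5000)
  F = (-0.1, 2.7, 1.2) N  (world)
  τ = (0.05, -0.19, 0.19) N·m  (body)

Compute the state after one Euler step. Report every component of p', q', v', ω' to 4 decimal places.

p' = (-1.0680, 2.3260, 1.6380)
q' = (0.7154, 0.5060, 0.4818, 0.0041)
v' = (1.5990, 1.3270, 1.9120)
ω' = (-0.2208, -1.5374, 1.5712)

a = (-0.0500, 1.3500, 0.6000)
p' = p + v·dt = (-1.0680, 2.3260, 1.6380)
v + (F/m)dt = (1.5990, 1.3270, 1.9120)
gyro term ω×Iω = (0.1125, -0.0030, 0.0120)
(τ − ω×Iω)/I = (-1.0417, -1.8700, 3.5600)
ω' = ω + α·dt = (-0.2208, -1.5374, 1.5712)
Hamilton product q⊗(0,ω) = (0.8500000, 0.6085786, -1.8106605, 0.4106605)
q' = normalize(q + ½dt·q⊗(0,ω)) = (0.7154, 0.5060, 0.4818, 0.0041)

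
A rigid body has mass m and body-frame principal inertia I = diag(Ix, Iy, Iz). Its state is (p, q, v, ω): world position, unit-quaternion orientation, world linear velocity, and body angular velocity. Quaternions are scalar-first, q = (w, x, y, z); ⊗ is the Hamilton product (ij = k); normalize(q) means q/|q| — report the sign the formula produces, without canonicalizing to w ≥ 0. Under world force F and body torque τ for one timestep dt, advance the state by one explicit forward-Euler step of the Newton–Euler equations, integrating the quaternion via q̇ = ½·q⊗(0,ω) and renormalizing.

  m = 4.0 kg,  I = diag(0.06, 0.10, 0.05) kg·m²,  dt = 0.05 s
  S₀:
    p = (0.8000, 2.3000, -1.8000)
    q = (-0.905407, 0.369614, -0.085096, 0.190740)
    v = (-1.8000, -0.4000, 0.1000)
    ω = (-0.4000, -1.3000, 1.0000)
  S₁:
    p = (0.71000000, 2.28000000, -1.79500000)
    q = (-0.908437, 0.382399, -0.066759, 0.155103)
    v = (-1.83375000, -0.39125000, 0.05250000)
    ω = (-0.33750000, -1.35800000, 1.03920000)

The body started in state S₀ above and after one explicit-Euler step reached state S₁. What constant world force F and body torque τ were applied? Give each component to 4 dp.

F = (-2.7000, 0.7000, -3.8000)
τ = (0.1400, -0.1200, 0.0600)

Δω = ω₁−ω₀ = (0.06250000, -0.05800000, 0.03920000)
ω₀×(Iω₀) = (0.0650, -0.0040, 0.0208)
τ = I·(Δω/dt) + ω₀×(Iω₀) = (0.1400, -0.1200, 0.0600)
v₁ − v₀ = (-0.03375000, 0.00875000, -0.04750000)
m·(v₁−v₀)/dt = (-2.7000, 0.7000, -3.8000)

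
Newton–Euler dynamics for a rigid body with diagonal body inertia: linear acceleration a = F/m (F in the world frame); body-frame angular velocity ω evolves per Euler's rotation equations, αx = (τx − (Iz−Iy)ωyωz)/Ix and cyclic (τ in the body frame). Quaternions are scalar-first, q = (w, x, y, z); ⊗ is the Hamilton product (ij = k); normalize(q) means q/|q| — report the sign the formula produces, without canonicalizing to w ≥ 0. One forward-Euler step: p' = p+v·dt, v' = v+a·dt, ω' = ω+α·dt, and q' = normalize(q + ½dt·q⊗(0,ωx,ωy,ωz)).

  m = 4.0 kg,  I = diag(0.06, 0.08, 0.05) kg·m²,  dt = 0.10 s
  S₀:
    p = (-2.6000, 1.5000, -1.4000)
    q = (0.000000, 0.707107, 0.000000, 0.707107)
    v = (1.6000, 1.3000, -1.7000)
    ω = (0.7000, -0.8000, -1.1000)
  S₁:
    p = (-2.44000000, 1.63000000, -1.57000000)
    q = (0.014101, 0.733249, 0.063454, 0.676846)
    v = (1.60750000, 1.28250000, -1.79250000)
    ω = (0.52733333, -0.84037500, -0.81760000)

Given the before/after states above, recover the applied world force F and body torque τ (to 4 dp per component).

rate change Δω = (-0.17266667, -0.04037500, 0.28240000)
ω₀×(Iω₀) = (-0.0264, -0.0077, -0.0112)
applied torque τ = (-0.1300, -0.0400, 0.1300)
v₁ − v₀ = (0.00750000, -0.01750000, -0.09250000)
applied force F = (0.3000, -0.7000, -3.7000)

F = (0.3000, -0.7000, -3.7000)
τ = (-0.1300, -0.0400, 0.1300)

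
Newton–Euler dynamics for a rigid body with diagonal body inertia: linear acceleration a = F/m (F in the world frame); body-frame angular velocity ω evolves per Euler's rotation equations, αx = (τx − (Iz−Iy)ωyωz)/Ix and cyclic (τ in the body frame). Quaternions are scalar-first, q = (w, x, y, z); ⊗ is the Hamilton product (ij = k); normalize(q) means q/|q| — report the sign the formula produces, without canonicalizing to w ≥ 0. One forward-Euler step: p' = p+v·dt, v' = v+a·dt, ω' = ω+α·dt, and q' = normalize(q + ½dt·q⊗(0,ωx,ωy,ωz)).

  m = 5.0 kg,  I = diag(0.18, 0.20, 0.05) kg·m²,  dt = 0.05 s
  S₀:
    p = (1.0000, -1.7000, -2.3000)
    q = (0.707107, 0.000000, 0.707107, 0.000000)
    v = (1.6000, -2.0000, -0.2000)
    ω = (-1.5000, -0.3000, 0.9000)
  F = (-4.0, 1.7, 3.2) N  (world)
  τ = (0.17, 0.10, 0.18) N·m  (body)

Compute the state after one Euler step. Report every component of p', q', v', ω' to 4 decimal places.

p' = (1.0800, -1.8000, -2.3100)
q' = (0.7117, -0.0106, 0.7011, 0.0424)
v' = (1.5600, -1.9830, -0.1680)
ω' = (-1.4640, -0.2311, 1.0710)

a = (-0.8000, 0.3400, 0.6400)
new position p' = (1.0800, -1.8000, -2.3100)
v + (F/m)dt = (1.5600, -1.9830, -0.1680)
angular accel α = (0.7194, 1.3775, 3.4200)
ω + α·dt = (-1.4640, -0.2311, 1.0710)
2q̇ = q⊗(0,ω) = (0.2121321, -0.4242642, -0.2121321, 1.6970568)
q' = normalize(q + ½dt·q⊗(0,ω)) = (0.7117, -0.0106, 0.7011, 0.0424)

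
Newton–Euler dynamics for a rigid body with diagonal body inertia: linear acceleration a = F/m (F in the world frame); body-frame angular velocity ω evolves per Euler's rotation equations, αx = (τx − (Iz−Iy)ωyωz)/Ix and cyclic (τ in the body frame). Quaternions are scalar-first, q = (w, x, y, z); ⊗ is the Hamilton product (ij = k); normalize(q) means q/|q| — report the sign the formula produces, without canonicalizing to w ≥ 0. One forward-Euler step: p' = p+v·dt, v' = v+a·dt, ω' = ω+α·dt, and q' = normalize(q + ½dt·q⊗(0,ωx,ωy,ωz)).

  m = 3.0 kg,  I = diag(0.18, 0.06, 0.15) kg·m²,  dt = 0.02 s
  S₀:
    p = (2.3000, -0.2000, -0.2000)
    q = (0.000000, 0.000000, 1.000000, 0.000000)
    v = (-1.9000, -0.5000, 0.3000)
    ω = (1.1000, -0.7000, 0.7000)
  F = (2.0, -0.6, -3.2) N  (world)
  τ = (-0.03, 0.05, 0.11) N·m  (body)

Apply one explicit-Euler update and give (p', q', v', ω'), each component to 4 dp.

p' = (2.2620, -0.2100, -0.1940)
q' = (0.0070, 0.0070, 0.9999, -0.0110)
v' = (-1.8867, -0.5040, 0.2787)
ω' = (1.1016, -0.6910, 0.7023)

precession coupling ω×(Iω) = (-0.0441, 0.0231, 0.0924)
angular accel α = (0.0783, 0.4483, 0.1173)
ω' = ω + α·dt = (1.1016, -0.6910, 0.7023)
q⊗(0,ω) = (0.7000000, 0.7000000, 0.0000000, -1.1000000)
q + ½dt·q⊗(0,ω), renormalized = (0.0070, 0.0070, 0.9999, -0.0110)
a = F/m = (0.6667, -0.2000, -1.0667)
new position p' = (2.2620, -0.2100, -0.1940)
v + (F/m)dt = (-1.8867, -0.5040, 0.2787)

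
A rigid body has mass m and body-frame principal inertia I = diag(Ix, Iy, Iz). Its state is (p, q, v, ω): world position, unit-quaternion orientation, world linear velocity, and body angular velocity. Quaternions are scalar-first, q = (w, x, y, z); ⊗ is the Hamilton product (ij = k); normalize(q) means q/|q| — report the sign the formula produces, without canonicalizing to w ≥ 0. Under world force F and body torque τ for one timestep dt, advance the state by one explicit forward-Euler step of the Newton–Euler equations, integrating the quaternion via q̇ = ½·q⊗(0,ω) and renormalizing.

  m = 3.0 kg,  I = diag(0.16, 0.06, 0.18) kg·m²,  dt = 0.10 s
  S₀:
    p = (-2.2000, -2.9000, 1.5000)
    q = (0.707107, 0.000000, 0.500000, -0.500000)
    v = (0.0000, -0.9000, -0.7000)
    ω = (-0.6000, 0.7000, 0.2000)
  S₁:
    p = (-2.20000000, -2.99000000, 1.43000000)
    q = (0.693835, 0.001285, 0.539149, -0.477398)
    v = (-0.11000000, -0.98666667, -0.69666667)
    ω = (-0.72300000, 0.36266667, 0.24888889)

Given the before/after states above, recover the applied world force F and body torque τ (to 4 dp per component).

F = (-3.3000, -2.6000, 0.1000)
τ = (-0.1800, -0.2000, 0.1300)

Δv = v₁−v₀ = (-0.11000000, -0.08666667, 0.00333333)
applied force F = (-3.3000, -2.6000, 0.1000)
ω₁ − ω₀ = (-0.12300000, -0.33733333, 0.04888889)
gyro term ω₀×Iω₀ = (0.0168, 0.0024, 0.0420)
applied torque τ = (-0.1800, -0.2000, 0.1300)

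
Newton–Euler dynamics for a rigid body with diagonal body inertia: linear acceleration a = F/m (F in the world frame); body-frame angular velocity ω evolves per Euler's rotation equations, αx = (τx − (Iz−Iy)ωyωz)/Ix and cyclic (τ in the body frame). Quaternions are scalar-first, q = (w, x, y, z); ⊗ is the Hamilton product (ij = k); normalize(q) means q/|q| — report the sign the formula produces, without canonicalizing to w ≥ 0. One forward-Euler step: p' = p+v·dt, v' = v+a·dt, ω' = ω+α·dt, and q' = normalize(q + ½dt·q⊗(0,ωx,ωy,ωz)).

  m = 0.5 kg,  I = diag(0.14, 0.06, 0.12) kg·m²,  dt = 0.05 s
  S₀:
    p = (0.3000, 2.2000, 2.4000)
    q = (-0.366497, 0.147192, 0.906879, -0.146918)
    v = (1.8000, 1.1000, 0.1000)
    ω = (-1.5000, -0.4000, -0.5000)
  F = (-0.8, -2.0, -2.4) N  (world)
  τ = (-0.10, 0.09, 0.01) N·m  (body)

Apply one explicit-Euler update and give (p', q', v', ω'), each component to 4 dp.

linear accel F/m = (-1.6000, -4.0000, -4.8000)
p + v·dt = (0.3900, 2.2550, 2.4050)
v' = v + a·dt = (1.7200, 0.9000, -0.1400)
ω×(Iω) gyroscopic = (0.0120, 0.0150, -0.0480)
α = I⁻¹(τ − ω×Iω) = (-0.8000, 1.2500, 0.4833)
ω + α·dt = (-1.5400, -0.3375, -0.4758)
Hamilton product q⊗(0,ω) = (0.5100806, 0.0375388, 0.4405718, 1.4846902)
updated quaternion q' = (-0.3535, 0.1480, 0.9171, -0.1097)

p' = (0.3900, 2.2550, 2.4050)
q' = (-0.3535, 0.1480, 0.9171, -0.1097)
v' = (1.7200, 0.9000, -0.1400)
ω' = (-1.5400, -0.3375, -0.4758)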